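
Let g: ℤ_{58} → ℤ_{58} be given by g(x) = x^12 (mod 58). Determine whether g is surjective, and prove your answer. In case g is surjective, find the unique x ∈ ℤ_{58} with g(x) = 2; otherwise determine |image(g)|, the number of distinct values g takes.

g(3): Repeated squaring mod 58: 3^1 ≡ 3, 3^2 ≡ 3² = 9, 3^4 ≡ 9² = 81 ≡ 23, 3^8 ≡ 23² = 529 ≡ 7. Since 12 = 8 + 4, 3^12 ≡ 7·23: 7·23 = 161 ≡ 45. So 3^12 ≡ 45 (mod 58).
g(7): Repeated squaring mod 58: 7^1 ≡ 7, 7^2 ≡ 7² = 49, 7^4 ≡ 49² = 2401 ≡ 23, 7^8 ≡ 23² = 529 ≡ 7. Since 12 = 8 + 4, 7^12 ≡ 7·23: 7·23 = 161 ≡ 45. So 7^12 ≡ 45 (mod 58).
So g(3) = g(7) = 45 while 3 ≠ 7, thus g is not injective.
A non-injective map from the 58-element set ℤ_{58} to itself takes at most 57 distinct values, so it cannot be surjective. Thus g is not surjective.
Since g is not surjective, we determine |image(g)|. Computing x^12 mod 58 for each x (by repeated squaring, reducing mod 58 at every step), the values g(0), g(1), …, g(57) are: 0, 1, 36, 45, 20, 7, 54, 45, 24, 53, 20, 23, 30, 23, 54, 25, 52, 1, 52, 49, 24, 53, 16, 25, 36, 49, 16, 7, 30, 29, 30, 7, 16, 49, 36, 25, 16, 53, 24, 49, 52, 1, 52, 25, 54, 23, 30, 23, 20, 53, 24, 45, 54, 7, 20, 45, 36, 1.
The distinct values are {0, 1, 7, 16, 20, 23, 24, 25, 29, 30, 36, 45, 49, 52, 53, 54}; there are 16 of them.

16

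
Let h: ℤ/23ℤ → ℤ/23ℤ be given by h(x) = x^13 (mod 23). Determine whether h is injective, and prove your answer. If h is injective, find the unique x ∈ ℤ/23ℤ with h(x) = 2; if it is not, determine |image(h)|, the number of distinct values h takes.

18

Since 23 is prime, the nonzero elements of ℤ/23ℤ form a cyclic group of order 22.
As gcd(13, 22) = 1, raising to the 13th power is a bijection on this group: if a^13 ≡ b^13 then (ab^{−1})^13 = 1, and the only element of order dividing gcd(13, 22) = 1 is 1, so a = b.
With h(0) = 0 this makes h injective on all of ℤ/23ℤ, hence bijective (finite equal-size domain and codomain). In particular h is injective.
Since h is injective, we find the preimage of 2. The inverse of x ↦ x^13 on (ℤ/23ℤ)^× is x ↦ x^17, because 13·17 = 221 = 10·22 + 1 ≡ 1 (mod 22) and x^{22} = 1 for x ≠ 0 (Fermat). So h⁻¹(2) = 2^17 mod 23.
Repeated squaring mod 23: 2^1 ≡ 2, 2^2 ≡ 2² = 4, 2^4 ≡ 4² = 16, 2^8 ≡ 16² = 256 ≡ 3, 2^16 ≡ 3² = 9. Since 17 = 16 + 1, 2^17 ≡ 9·2: 9·2 = 18. So 2^17 ≡ 18 (mod 23).
Hence h⁻¹(2) = 18.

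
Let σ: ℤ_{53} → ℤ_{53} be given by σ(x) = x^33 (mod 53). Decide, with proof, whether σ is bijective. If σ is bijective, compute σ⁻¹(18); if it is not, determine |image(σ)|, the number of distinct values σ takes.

Since 53 is prime, the nonzero elements of ℤ_{53} form a cyclic group of order 52.
As gcd(33, 52) = 1, raising to the 33rd power is a bijection on this group: if x_1^33 ≡ x_2^33 then (x_1x_2^{−1})^33 = 1, and the only element of order dividing gcd(33, 52) = 1 is 1, so x_1 = x_2.
With σ(0) = 0 this makes σ injective on all of ℤ_{53}, hence bijective (finite equal-size domain and codomain). In particular σ is bijective.
Since σ is bijective, we find the preimage of 18. The inverse of x ↦ x^33 on (ℤ_{53})^× is x ↦ x^41, because 33·41 = 1353 = 26·52 + 1 ≡ 1 (mod 52) and x^{52} = 1 for x ≠ 0 (Fermat). So σ⁻¹(18) = 18^41 mod 53.
Repeated squaring mod 53: 18^1 ≡ 18, 18^2 ≡ 18² = 324 ≡ 6, 18^4 ≡ 6² = 36, 18^8 ≡ 36² = 1296 ≡ 24, 18^16 ≡ 24² = 576 ≡ 46, 18^32 ≡ 46² = 2116 ≡ 49. Since 41 = 32 + 8 + 1, 18^41 ≡ 49·24·18: 49·24 = 1176 ≡ 10, then 10·18 = 180 ≡ 21. So 18^41 ≡ 21 (mod 53).
Hence σ⁻¹(18) = 21.

21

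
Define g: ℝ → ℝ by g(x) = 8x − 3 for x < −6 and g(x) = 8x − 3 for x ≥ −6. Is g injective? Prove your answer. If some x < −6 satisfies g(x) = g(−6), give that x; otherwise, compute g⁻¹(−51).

-6

Both pieces are strictly increasing (slopes 8 and 8), so each is injective on its own interval.
The left piece maps (−∞, −6) onto (−∞, −51); the right piece maps [−6, ∞) onto [−51, ∞).
These images are disjoint, so no value is attained by both pieces. Therefore g is injective.
Because the two images are disjoint, no x < −6 has g(x) = g(−6), so we compute g⁻¹(−51): −51 lies in [−51, ∞), so solve 8x − 3 = −51: x = (−51 + 3)/8 = −6.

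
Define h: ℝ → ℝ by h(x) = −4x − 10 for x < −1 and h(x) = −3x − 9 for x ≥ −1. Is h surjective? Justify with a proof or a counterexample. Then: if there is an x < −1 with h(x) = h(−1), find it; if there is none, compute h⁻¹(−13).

4/3

Both pieces are strictly decreasing (slopes −4 and −3), so each is injective on its own interval.
The left piece maps (−∞, −1) onto (−6, ∞); the right piece maps [−1, ∞) onto (−∞, −6].
These images together cover ℝ, so h is surjective.
Because the two images are disjoint, no x < −1 has h(x) = h(−1), so we compute h⁻¹(−13): −13 lies in (−∞, −6], so solve −3x − 9 = −13: x = (−13 + 9)/(−3) = 4/3.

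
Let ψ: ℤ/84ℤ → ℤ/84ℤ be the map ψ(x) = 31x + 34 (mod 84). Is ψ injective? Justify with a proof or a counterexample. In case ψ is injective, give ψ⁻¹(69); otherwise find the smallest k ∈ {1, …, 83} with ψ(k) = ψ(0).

Recall: ψ is injective if ψ(a) = ψ(b) implies a = b.
Suppose ψ(a) = ψ(b) in ℤ/84ℤ. Then 31a + 34 ≡ 31b + 34 (mod 84), therefore 31(a − b) ≡ 0 (mod 84).
Since gcd(31, 84) = 1, 31 is invertible modulo 84, hence a − b ≡ 0 (mod 84), i.e. a = b.
Thus ψ is injective.
We now compute 31⁻¹ mod 84 explicitly. Euclid's algorithm: 84 = 2·31 + 22, 31 = 1·22 + 9, 22 = 2·9 + 4, 9 = 2·4 + 1; back-substituting gives 1 = 19·31 − 7·84, so 31⁻¹ ≡ 19 (mod 84).
Since ψ is injective, we find ψ⁻¹(69): we need 31x ≡ 69 − 34 ≡ 35 (mod 84). Using 31⁻¹ = 19: x ≡ 19·35 = 665 = 7·84 + 77, so x = 77.
Check: ψ(77) = 31·77 + 34 = 2421 = 28·84 + 69 ≡ 69 (mod 84).

77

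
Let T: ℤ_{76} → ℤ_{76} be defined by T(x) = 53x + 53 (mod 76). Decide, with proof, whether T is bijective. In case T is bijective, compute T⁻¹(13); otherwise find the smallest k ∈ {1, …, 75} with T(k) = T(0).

48

Suppose T(u) = T(v) in ℤ_{76}. Then 53u + 53 ≡ 53v + 53 (mod 76), so 53(u − v) ≡ 0 (mod 76).
Since gcd(53, 76) = 1, 53 is invertible modulo 76, hence u − v ≡ 0 (mod 76), i.e. u = v.
We now compute 53⁻¹ mod 76 explicitly. Euclid's algorithm: 76 = 1·53 + 23, 53 = 2·23 + 7, 23 = 3·7 + 2, 7 = 3·2 + 1; back-substituting gives 1 = 33·53 − 23·76, so 53⁻¹ ≡ 33 (mod 76).
Then y ↦ 33(y − 53) is a two-sided inverse to T, so every y ∈ ℤ_{76} has a preimage.
Therefore T is bijective.
Since T is bijective, we find T⁻¹(13): we need 53x ≡ 13 − 53 ≡ 36 (mod 76). Using 53⁻¹ = 33: x ≡ 33·36 = 1188 = 15·76 + 48, so x = 48.
Check: T(48) = 53·48 + 53 = 2597 = 34·76 + 13 ≡ 13 (mod 76).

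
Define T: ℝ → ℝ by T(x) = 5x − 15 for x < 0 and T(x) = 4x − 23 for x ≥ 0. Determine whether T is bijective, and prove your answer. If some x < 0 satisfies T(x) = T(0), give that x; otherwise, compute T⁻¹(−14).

-8/5

Both pieces are strictly increasing (slopes 5 and 4), so each is injective on its own interval.
The left piece maps (−∞, 0) onto (−∞, −15); the right piece maps [0, ∞) onto [−23, ∞).
These images overlap. In particular T(0) = −23 (right piece), and solving 5x − 15 = −23 on the left piece gives x = −8/5 < 0.
So T(−8/5) = T(0) with −8/5 ≠ 0, and T is not injective, hence not bijective. This x = −8/5 is the requested value below 0.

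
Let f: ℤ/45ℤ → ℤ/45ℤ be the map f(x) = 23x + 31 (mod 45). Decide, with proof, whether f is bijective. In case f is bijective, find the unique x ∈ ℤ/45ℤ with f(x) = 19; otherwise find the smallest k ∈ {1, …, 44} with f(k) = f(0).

Recall: injectivity means: for all s, t in the domain, f(s) = f(t) implies s = t.
Suppose f(s) = f(t) in ℤ/45ℤ. Then 23s + 31 ≡ 23t + 31 (mod 45), hence 23(s − t) ≡ 0 (mod 45).
Since gcd(23, 45) = 1, 23 is invertible modulo 45, thus s − t ≡ 0 (mod 45), i.e. s = t.
We now compute 23⁻¹ mod 45 explicitly. Euclid's algorithm: 45 = 1·23 + 22, 23 = 1·22 + 1; back-substituting gives 1 = 2·23 − 1·45, so 23⁻¹ ≡ 2 (mod 45).
Then y ↦ 2(y − 31) is a two-sided inverse to f, so every y ∈ ℤ/45ℤ has a preimage.
So f is bijective.
Since f is bijective, we compute f⁻¹(19): solve 23x + 31 ≡ 19 (mod 45), i.e. 23x ≡ 33 (mod 45).
Multiplying by 23⁻¹ = 2 gives x ≡ 2·33 = 66 = 1·45 + 21 ≡ 21 (mod 45).
Check: f(21) = 23·21 + 31 = 514 = 11·45 + 19 ≡ 19 (mod 45).

21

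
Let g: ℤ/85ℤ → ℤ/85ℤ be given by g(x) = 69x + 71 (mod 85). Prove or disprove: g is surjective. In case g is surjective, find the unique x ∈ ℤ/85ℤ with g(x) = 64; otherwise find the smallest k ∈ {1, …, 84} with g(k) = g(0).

Since gcd(69, 85) = 1, 69 is invertible modulo 85. Euclid's algorithm: 85 = 1·69 + 16, 69 = 4·16 + 5, 16 = 3·5 + 1; back-substituting gives 1 = 69·69 − 56·85, so 69⁻¹ ≡ 69 (mod 85).
Then y ↦ 69(y − 71) is a two-sided inverse to g, so every y ∈ ℤ/85ℤ has a preimage.
Hence g is surjective.
Since g is surjective, we compute g⁻¹(64): solve 69x + 71 ≡ 64 (mod 85), i.e. 69x ≡ 78 (mod 85).
Multiplying by 69⁻¹ = 69 gives x ≡ 69·78 = 5382 = 63·85 + 27 ≡ 27 (mod 85).
Check: g(27) = 69·27 + 71 = 1934 = 22·85 + 64 ≡ 64 (mod 85).

27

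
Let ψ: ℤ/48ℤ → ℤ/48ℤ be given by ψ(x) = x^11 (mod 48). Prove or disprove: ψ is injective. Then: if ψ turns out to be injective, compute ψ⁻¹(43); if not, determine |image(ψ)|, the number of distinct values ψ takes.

ψ(0) = 0^11 = 0.
ψ(6): Repeated squaring mod 48: 6^1 ≡ 6, 6^2 ≡ 6² = 36, 6^4 ≡ 36² = 1296 ≡ 0, 6^8 ≡ 0² = 0. Since 11 = 8 + 2 + 1, 6^11 ≡ 0·36·6: 0·36 = 0, then 0·6 = 0. So 6^11 ≡ 0 (mod 48).
So ψ(0) = ψ(6) = 0 while 0 ≠ 6, so ψ is not injective.
Since ψ is not injective, we determine |image(ψ)|. Computing x^11 mod 48 for each x (by repeated squaring, reducing mod 48 at every step), the values ψ(0), ψ(1), …, ψ(47) are: 0, 1, 32, 27, 16, 29, 0, 7, 32, 9, 16, 35, 0, 37, 32, 15, 16, 17, 0, 43, 32, 45, 16, 23, 0, 25, 32, 3, 16, 5, 0, 31, 32, 33, 16, 11, 0, 13, 32, 39, 16, 41, 0, 19, 32, 21, 16, 47.
The distinct values are {0, 1, 3, 5, 7, 9, 11, 13, 15, 16, 17, 19, 21, 23, 25, 27, 29, 31, 32, 33, 35, 37, 39, 41, 43, 45, 47}; there are 27 of them.

27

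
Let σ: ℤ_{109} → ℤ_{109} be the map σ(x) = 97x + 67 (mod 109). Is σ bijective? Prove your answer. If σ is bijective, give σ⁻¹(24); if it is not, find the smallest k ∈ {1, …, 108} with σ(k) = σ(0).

49

Suppose σ(u) = σ(v) in ℤ_{109}. Then 97u + 67 ≡ 97v + 67 (mod 109), so 97(u − v) ≡ 0 (mod 109).
Since gcd(97, 109) = 1, 97 is invertible modulo 109, therefore u − v ≡ 0 (mod 109), i.e. u = v.
We now compute 97⁻¹ mod 109 explicitly. Euclid's algorithm: 109 = 1·97 + 12, 97 = 8·12 + 1; back-substituting gives 1 = 9·97 − 8·109, so 97⁻¹ ≡ 9 (mod 109).
Then y ↦ 9(y − 67) is a two-sided inverse to σ, so every y ∈ ℤ_{109} has a preimage.
Therefore σ is bijective.
Since σ is bijective, we compute σ⁻¹(24): solve 97x + 67 ≡ 24 (mod 109), i.e. 97x ≡ 66 (mod 109).
Multiplying by 97⁻¹ = 9 gives x ≡ 9·66 = 594 = 5·109 + 49 ≡ 49 (mod 109).
Check: σ(49) = 97·49 + 67 = 4820 = 44·109 + 24 ≡ 24 (mod 109).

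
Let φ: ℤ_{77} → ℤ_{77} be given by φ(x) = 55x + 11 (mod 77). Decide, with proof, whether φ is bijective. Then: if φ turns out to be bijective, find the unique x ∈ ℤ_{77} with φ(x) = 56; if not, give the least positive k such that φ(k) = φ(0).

We have gcd(55, 77) = 11 > 1. Taking u = 0 and v = 7: φ(0) = 11 and φ(7) = 55·7 + 11 = 396 ≡ 11 (mod 77).
So φ(0) = φ(7) while 0 ≠ 7, thus φ is not injective, hence not bijective.
Since φ is not bijective, we find the least positive k with φ(k) = φ(0): this means 55k ≡ 0 (mod 77), i.e. 77 ∣ 55k. Since gcd(55, 77) = 11, dividing through by 11 this holds exactly when 7 ∣ 5k, and as gcd(5, 7) = 1, exactly when 7 ∣ k.
The smallest positive such k is 7.

7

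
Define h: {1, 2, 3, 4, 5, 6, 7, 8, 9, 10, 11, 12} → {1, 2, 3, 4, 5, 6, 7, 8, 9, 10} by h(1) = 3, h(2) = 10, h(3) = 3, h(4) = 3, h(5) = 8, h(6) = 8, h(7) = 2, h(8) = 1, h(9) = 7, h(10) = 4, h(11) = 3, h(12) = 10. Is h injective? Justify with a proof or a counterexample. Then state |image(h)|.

h(1) = 3 = h(3) with 1 ≠ 3, so h is not injective.
The image of h is {1, 2, 3, 4, 7, 8, 10}, which has 7 elements.

7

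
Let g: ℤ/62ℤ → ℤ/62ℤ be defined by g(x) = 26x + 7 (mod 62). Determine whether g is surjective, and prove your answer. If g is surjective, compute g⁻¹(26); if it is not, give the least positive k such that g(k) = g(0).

31

Since gcd(26, 62) = 2, we have 26x ≡ 0 (mod 2) for all x, so g(x) ≡ 1 (mod 2).
But 0 ≢ 1 (mod 2), so 0 ∈ ℤ/62ℤ has no preimage. Hence g is not surjective.
Since g is not surjective, we find the least positive k with g(k) = g(0): this means 26k ≡ 0 (mod 62), i.e. 62 ∣ 26k. Since gcd(26, 62) = 2, dividing through by 2 this holds exactly when 31 ∣ 13k, and as gcd(13, 31) = 1, exactly when 31 ∣ k.
The smallest positive such k is 31.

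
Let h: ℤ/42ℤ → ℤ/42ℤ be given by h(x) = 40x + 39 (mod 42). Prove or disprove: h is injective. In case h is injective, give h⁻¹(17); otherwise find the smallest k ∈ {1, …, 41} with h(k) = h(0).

We have gcd(40, 42) = 2 > 1. Taking a = 0 and b = 21: h(0) = 39 and h(21) = 40·21 + 39 = 879 ≡ 39 (mod 42).
So h(0) = h(21) while 0 ≠ 21, therefore h is not injective.
Since h is not injective, we find the least positive k with h(k) = h(0): this means 40k ≡ 0 (mod 42), i.e. 42 ∣ 40k. Since gcd(40, 42) = 2, dividing through by 2 this holds exactly when 21 ∣ 20k, and as gcd(20, 21) = 1, exactly when 21 ∣ k.
The smallest positive such k is 21.

21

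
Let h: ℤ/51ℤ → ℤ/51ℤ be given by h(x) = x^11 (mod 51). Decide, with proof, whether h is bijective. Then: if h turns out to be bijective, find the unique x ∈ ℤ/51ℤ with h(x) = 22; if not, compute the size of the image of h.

Computing x^11 mod 51 for each x (by repeated squaring, reducing mod 51 at every step), the values h(0), h(1), …, h(50) are: 0, 1, 8, 24, 13, 11, 39, 31, 2, 15, 37, 29, 6, 4, 44, 9, 16, 17, 18, 25, 41, 30, 28, 5, 48, 19, 32, 3, 46, 23, 21, 10, 26, 33, 34, 35, 42, 7, 47, 45, 22, 14, 36, 49, 20, 12, 40, 38, 27, 43, 50.
Every element of ℤ/51ℤ appears exactly once in this list, so h is a bijection, and in particular bijective.
Since h is bijective, we read off the preimage of 22 from the same table: h(40) = 22, so h⁻¹(22) = 40.

40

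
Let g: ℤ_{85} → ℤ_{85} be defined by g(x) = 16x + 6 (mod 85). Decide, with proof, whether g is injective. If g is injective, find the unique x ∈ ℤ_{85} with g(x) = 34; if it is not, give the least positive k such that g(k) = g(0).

Recall that g is injective when g(u) = g(v) forces u = v.
Suppose g(u) = g(v) in ℤ_{85}. Then 16u + 6 ≡ 16v + 6 (mod 85), so 16(u − v) ≡ 0 (mod 85).
Since gcd(16, 85) = 1, 16 is invertible modulo 85, therefore u − v ≡ 0 (mod 85), i.e. u = v.
Thus g is injective.
We now compute 16⁻¹ mod 85 explicitly. Euclid's algorithm: 85 = 5·16 + 5, 16 = 3·5 + 1; back-substituting gives 1 = 16·16 − 3·85, so 16⁻¹ ≡ 16 (mod 85).
Since g is injective, we compute g⁻¹(34): solve 16x + 6 ≡ 34 (mod 85), i.e. 16x ≡ 28 (mod 85).
Multiplying by 16⁻¹ = 16 gives x ≡ 16·28 = 448 = 5·85 + 23 ≡ 23 (mod 85).
Check: g(23) = 16·23 + 6 = 374 = 4·85 + 34 ≡ 34 (mod 85).

23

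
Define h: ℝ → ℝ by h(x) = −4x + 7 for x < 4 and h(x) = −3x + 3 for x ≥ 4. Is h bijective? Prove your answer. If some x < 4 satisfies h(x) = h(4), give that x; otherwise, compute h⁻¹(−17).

Both pieces are strictly decreasing (slopes −4 and −3), so each is injective on its own interval.
The left piece maps (−∞, 4) onto (−9, ∞); the right piece maps [4, ∞) onto (−∞, −9].
Since −9 = −9, the images partition ℝ: h is injective and surjective, hence bijective.
Because the two images are disjoint, no x < 4 has h(x) = h(4), so we compute h⁻¹(−17): −17 lies in (−∞, −9], so solve −3x + 3 = −17: x = (−17 − 3)/(−3) = 20/3.

20/3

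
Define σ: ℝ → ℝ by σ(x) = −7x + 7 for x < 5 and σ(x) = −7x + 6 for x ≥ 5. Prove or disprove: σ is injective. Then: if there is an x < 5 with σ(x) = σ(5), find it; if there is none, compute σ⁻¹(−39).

45/7

Both pieces are strictly decreasing (slopes −7 and −7), so each is injective on its own interval.
The left piece maps (−∞, 5) onto (−28, ∞); the right piece maps [5, ∞) onto (−∞, −29].
These images are disjoint, so no value is attained by both pieces. So σ is injective.
Because the two images are disjoint, no x < 5 has σ(x) = σ(5), so we compute σ⁻¹(−39): −39 lies in (−∞, −29], so solve −7x + 6 = −39: x = (−39 − 6)/(−7) = 45/7.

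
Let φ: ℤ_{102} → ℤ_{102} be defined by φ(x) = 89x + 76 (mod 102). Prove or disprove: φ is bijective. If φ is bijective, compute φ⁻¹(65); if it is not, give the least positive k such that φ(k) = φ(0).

Suppose φ(x_1) = φ(x_2) in ℤ_{102}. Then 89x_1 + 76 ≡ 89x_2 + 76 (mod 102), so 89(x_1 − x_2) ≡ 0 (mod 102).
Since gcd(89, 102) = 1, 89 is invertible modulo 102, thus x_1 − x_2 ≡ 0 (mod 102), i.e. x_1 = x_2.
We now compute 89⁻¹ mod 102 explicitly. Euclid's algorithm: 102 = 1·89 + 13, 89 = 6·13 + 11, 13 = 1·11 + 2, 11 = 5·2 + 1; back-substituting gives 1 = 47·89 − 41·102, so 89⁻¹ ≡ 47 (mod 102).
For any y ∈ ℤ_{102}, x = 47(y − 76) mod 102 satisfies φ(x) = 89·47(y − 76) + 76 ≡ y (since 89·47 ≡ 1 mod 102). So every y has a preimage.
Hence φ is bijective.
Since φ is bijective, we compute φ⁻¹(65): solve 89x + 76 ≡ 65 (mod 102), i.e. 89x ≡ 91 (mod 102).
Multiplying by 89⁻¹ = 47 gives x ≡ 47·91 = 4277 = 41·102 + 95 ≡ 95 (mod 102).
Check: φ(95) = 89·95 + 76 = 8531 = 83·102 + 65 ≡ 65 (mod 102).

95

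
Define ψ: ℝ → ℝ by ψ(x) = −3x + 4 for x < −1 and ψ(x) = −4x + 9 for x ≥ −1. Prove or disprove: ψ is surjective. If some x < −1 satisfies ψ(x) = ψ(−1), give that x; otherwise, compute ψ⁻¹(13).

Both pieces are strictly decreasing (slopes −3 and −4), so each is injective on its own interval.
The left piece maps (−∞, −1) onto (7, ∞); the right piece maps [−1, ∞) onto (−∞, 13].
The union (7, ∞) ∪ (−∞, 13] covers ℝ, so ψ is surjective.
For the follow-up: the images overlap, so an x < −1 with ψ(x) = ψ(−1) exists. ψ(−1) = 13; solving −3x + 4 = 13 for x < −1 gives x = (13 − 4)/(−3) = −3.

-3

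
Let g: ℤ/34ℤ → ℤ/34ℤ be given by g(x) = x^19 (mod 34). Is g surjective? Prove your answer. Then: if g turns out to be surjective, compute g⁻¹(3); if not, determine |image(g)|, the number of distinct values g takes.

Computing x^19 mod 34 for each x (by repeated squaring, reducing mod 34 at every step), the values g(0), g(1), …, g(33) are: 0, 1, 8, 27, 30, 23, 12, 3, 2, 15, 14, 5, 28, 21, 24, 9, 16, 17, 18, 25, 10, 13, 6, 29, 20, 19, 32, 31, 22, 11, 4, 7, 26, 33.
Every element of ℤ/34ℤ appears exactly once in this list, so g is a bijection, and in particular surjective.
Since g is surjective, we read off the preimage of 3 from the same table: g(7) = 3, so g⁻¹(3) = 7.

7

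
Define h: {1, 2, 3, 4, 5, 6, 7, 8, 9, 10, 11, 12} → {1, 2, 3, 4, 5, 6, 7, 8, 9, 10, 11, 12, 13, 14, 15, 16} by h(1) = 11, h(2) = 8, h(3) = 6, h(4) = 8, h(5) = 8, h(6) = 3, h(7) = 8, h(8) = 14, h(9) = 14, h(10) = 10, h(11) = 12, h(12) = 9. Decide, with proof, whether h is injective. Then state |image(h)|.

h(2) = 8 = h(4) with 2 ≠ 4, so h is not injective.
The image of h is {3, 6, 8, 9, 10, 11, 12, 14}, which has 8 elements.

8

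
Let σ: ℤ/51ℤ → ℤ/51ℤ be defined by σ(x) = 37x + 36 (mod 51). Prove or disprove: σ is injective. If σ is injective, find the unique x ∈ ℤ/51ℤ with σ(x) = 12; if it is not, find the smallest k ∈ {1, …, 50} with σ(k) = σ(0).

9

Suppose σ(u) = σ(v) in ℤ/51ℤ. Then 37u + 36 ≡ 37v + 36 (mod 51), therefore 37(u − v) ≡ 0 (mod 51).
Since gcd(37, 51) = 1, 37 is invertible modulo 51, therefore u − v ≡ 0 (mod 51), i.e. u = v.
Therefore σ is injective.
We now compute 37⁻¹ mod 51 explicitly. Euclid's algorithm: 51 = 1·37 + 14, 37 = 2·14 + 9, 14 = 1·9 + 5, 9 = 1·5 + 4, 5 = 1·4 + 1; back-substituting gives 1 = 40·37 − 29·51, so 37⁻¹ ≡ 40 (mod 51).
Since σ is injective, we find σ⁻¹(12): we need 37x ≡ 12 − 36 ≡ 27 (mod 51). Using 37⁻¹ = 40: x ≡ 40·27 = 1080 = 21·51 + 9, so x = 9.
Check: σ(9) = 37·9 + 36 = 369 = 7·51 + 12 ≡ 12 (mod 51).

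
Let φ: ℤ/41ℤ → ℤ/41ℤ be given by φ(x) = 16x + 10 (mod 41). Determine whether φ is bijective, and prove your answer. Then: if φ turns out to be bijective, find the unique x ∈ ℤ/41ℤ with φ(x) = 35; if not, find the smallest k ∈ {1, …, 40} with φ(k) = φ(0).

40

If φ(s) = φ(t), then 16s ≡ 16t (mod 41). Because gcd(16, 41) = 1, we may cancel 16 to get s ≡ t (mod 41).
We now compute 16⁻¹ mod 41 explicitly. Euclid's algorithm: 41 = 2·16 + 9, 16 = 1·9 + 7, 9 = 1·7 + 2, 7 = 3·2 + 1; back-substituting gives 1 = 18·16 − 7·41, so 16⁻¹ ≡ 18 (mod 41).
For any y ∈ ℤ/41ℤ, x = 18(y − 10) mod 41 satisfies φ(x) = 16·18(y − 10) + 10 ≡ y (since 16·18 ≡ 1 mod 41). So every y has a preimage.
Hence φ is bijective.
Since φ is bijective, we compute φ⁻¹(35): solve 16x + 10 ≡ 35 (mod 41), i.e. 16x ≡ 25 (mod 41).
Multiplying by 16⁻¹ = 18 gives x ≡ 18·25 = 450 = 10·41 + 40 ≡ 40 (mod 41).
Check: φ(40) = 16·40 + 10 = 650 = 15·41 + 35 ≡ 35 (mod 41).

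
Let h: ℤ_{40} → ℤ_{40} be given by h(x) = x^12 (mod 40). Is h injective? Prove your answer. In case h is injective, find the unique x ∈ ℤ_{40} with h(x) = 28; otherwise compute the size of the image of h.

h(1) = 1^12 = 1.
h(3): Repeated squaring mod 40: 3^1 ≡ 3, 3^2 ≡ 3² = 9, 3^4 ≡ 9² = 81 ≡ 1, 3^8 ≡ 1² = 1. Since 12 = 8 + 4, 3^12 ≡ 1·1: 1·1 = 1. So 3^12 ≡ 1 (mod 40).
So h(1) = h(3) = 1 while 1 ≠ 3, thus h is not injective.
Since h is not injective, we determine |image(h)|. Computing x^12 mod 40 for each x (by repeated squaring, reducing mod 40 at every step), the values h(0), h(1), …, h(39) are: 0, 1, 16, 1, 16, 25, 16, 1, 16, 1, 0, 1, 16, 1, 16, 25, 16, 1, 16, 1, 0, 1, 16, 1, 16, 25, 16, 1, 16, 1, 0, 1, 16, 1, 16, 25, 16, 1, 16, 1.
The distinct values are {0, 1, 16, 25}; there are 4 of them.

4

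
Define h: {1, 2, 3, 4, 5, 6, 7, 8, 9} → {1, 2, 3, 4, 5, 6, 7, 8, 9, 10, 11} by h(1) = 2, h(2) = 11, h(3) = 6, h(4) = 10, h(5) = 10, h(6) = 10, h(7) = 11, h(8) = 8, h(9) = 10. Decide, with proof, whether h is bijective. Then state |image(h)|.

h(4) = 10 = h(5) with 4 ≠ 5, so h is not injective, hence not bijective.
The image of h is {2, 6, 8, 10, 11}, which has 5 elements.

5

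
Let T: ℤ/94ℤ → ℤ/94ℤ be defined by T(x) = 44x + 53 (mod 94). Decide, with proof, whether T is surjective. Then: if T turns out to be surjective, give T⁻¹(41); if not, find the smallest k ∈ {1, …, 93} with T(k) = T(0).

47

Since gcd(44, 94) = 2, we have 44x ≡ 0 (mod 2) for all x, so T(x) ≡ 1 (mod 2).
But 0 ≢ 1 (mod 2), so 0 ∈ ℤ/94ℤ has no preimage. Hence T is not surjective.
Since T is not surjective, we find the least positive k with T(k) = T(0): this means 44k ≡ 0 (mod 94), i.e. 94 ∣ 44k. Since gcd(44, 94) = 2, dividing through by 2 this holds exactly when 47 ∣ 22k, and as gcd(22, 47) = 1, exactly when 47 ∣ k.
The smallest positive such k is 47.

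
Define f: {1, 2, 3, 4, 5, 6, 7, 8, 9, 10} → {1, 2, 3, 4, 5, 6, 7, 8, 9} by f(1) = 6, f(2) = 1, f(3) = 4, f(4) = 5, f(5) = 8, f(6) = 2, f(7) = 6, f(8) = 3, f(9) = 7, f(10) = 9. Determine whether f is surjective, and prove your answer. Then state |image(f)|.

Every element of the codomain has a preimage: 1 = f(2), 2 = f(6), 3 = f(8), 4 = f(3), 5 = f(4), 6 = f(1), 7 = f(9), 8 = f(5), 9 = f(10).
So f is surjective.
The image of f is {1, 2, 3, 4, 5, 6, 7, 8, 9}, which has 9 elements.

9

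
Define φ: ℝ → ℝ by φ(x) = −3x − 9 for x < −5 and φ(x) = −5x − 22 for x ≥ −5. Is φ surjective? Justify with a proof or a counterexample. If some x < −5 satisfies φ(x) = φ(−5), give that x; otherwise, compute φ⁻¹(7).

-16/3

Both pieces are strictly decreasing (slopes −3 and −5), so each is injective on its own interval.
The left piece maps (−∞, −5) onto (6, ∞); the right piece maps [−5, ∞) onto (−∞, 3].
The union (6, ∞) ∪ (−∞, 3] omits the interval between 6 and 3; in particular 6 has no preimage. So φ is not surjective.
Because the two images are disjoint, no x < −5 has φ(x) = φ(−5), so we compute φ⁻¹(7): 7 lies in (6, ∞), so solve −3x − 9 = 7: x = (7 + 9)/(−3) = −16/3.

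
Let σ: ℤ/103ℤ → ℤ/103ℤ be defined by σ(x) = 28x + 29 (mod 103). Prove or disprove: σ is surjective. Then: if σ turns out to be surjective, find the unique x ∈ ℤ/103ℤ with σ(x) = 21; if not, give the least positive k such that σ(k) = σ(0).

Since gcd(28, 103) = 1, 28 is invertible modulo 103. Euclid's algorithm: 103 = 3·28 + 19, 28 = 1·19 + 9, 19 = 2·9 + 1; back-substituting gives 1 = 92·28 − 25·103, so 28⁻¹ ≡ 92 (mod 103).
For any y ∈ ℤ/103ℤ, x = 92(y − 29) mod 103 satisfies σ(x) = 28·92(y − 29) + 29 ≡ y (since 28·92 ≡ 1 mod 103). So every y has a preimage.
So σ is surjective.
Since σ is surjective, we find σ⁻¹(21): we need 28x ≡ 21 − 29 ≡ 95 (mod 103). Using 28⁻¹ = 92: x ≡ 92·95 = 8740 = 84·103 + 88, so x = 88.
Check: σ(88) = 28·88 + 29 = 2493 = 24·103 + 21 ≡ 21 (mod 103).

88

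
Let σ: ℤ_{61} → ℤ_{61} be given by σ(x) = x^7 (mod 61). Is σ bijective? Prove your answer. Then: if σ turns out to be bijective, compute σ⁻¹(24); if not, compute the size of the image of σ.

Since 61 is prime, the nonzero elements of ℤ_{61} form a cyclic group of order 60.
As gcd(7, 60) = 1, raising to the 7th power is a bijection on this group: if u^7 ≡ v^7 then (uv^{−1})^7 = 1, and the only element of order dividing gcd(7, 60) = 1 is 1, so u = v.
With σ(0) = 0 this makes σ injective on all of ℤ_{61}, hence bijective (finite equal-size domain and codomain). In particular σ is bijective.
Since σ is bijective, we find the preimage of 24. The inverse of x ↦ x^7 on (ℤ_{61})^× is x ↦ x^43, because 7·43 = 301 = 5·60 + 1 ≡ 1 (mod 60) and x^{60} = 1 for x ≠ 0 (Fermat). So σ⁻¹(24) = 24^43 mod 61.
Repeated squaring mod 61: 24^1 ≡ 24, 24^2 ≡ 24² = 576 ≡ 27, 24^4 ≡ 27² = 729 ≡ 58, 24^8 ≡ 58² = 3364 ≡ 9, 24^16 ≡ 9² = 81 ≡ 20, 24^32 ≡ 20² = 400 ≡ 34. Since 43 = 32 + 8 + 2 + 1, 24^43 ≡ 34·9·27·24: 34·9 = 306 ≡ 1, then 1·27 = 27, then 27·24 = 648 ≡ 38. So 24^43 ≡ 38 (mod 61).
Hence σ⁻¹(24) = 38.

38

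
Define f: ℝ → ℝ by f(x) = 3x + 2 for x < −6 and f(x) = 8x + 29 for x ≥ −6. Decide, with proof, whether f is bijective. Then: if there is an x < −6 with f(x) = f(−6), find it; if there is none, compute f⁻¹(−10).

Both pieces are strictly increasing (slopes 3 and 8), so each is injective on its own interval.
The left piece maps (−∞, −6) onto (−∞, −16); the right piece maps [−6, ∞) onto [−19, ∞).
These images overlap. In particular f(−6) = −19 (right piece), and solving 3x + 2 = −19 on the left piece gives x = −7 < −6.
So f(−7) = f(−6) with −7 ≠ −6, and f is not injective, hence not bijective. This x = −7 is the requested value below −6.

-7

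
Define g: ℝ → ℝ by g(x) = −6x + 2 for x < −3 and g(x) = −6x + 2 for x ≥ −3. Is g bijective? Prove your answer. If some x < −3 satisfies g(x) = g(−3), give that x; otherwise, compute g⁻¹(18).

Both pieces are strictly decreasing (slopes −6 and −6), so each is injective on its own interval.
The left piece maps (−∞, −3) onto (20, ∞); the right piece maps [−3, ∞) onto (−∞, 20].
Since 20 = 20, the images partition ℝ: g is injective and surjective, hence bijective.
Because the two images are disjoint, no x < −3 has g(x) = g(−3), so we compute g⁻¹(18): 18 lies in (−∞, 20], so solve −6x + 2 = 18: x = (18 − 2)/(−6) = −8/3.

-8/3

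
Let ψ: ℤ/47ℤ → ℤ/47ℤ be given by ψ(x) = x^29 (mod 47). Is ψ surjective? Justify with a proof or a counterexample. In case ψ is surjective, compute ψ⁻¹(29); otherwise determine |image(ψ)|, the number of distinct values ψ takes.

Since 47 is prime, the nonzero elements of ℤ/47ℤ form a cyclic group of order 46.
As gcd(29, 46) = 1, raising to the 29th power is a bijection on this group: if u^29 ≡ v^29 then (uv^{−1})^29 = 1, and the only element of order dividing gcd(29, 46) = 1 is 1, so u = v.
With ψ(0) = 0 this makes ψ injective on all of ℤ/47ℤ, hence bijective (finite equal-size domain and codomain). In particular ψ is surjective.
Since ψ is surjective, we find the preimage of 29. The inverse of x ↦ x^29 on (ℤ/47ℤ)^× is x ↦ x^27, because 29·27 = 783 = 17·46 + 1 ≡ 1 (mod 46) and x^{46} = 1 for x ≠ 0 (Fermat). So ψ⁻¹(29) = 29^27 mod 47.
Repeated squaring mod 47: 29^1 ≡ 29, 29^2 ≡ 29² = 841 ≡ 42, 29^4 ≡ 42² = 1764 ≡ 25, 29^8 ≡ 25² = 625 ≡ 14, 29^16 ≡ 14² = 196 ≡ 8. Since 27 = 16 + 8 + 2 + 1, 29^27 ≡ 8·14·42·29: 8·14 = 112 ≡ 18, then 18·42 = 756 ≡ 4, then 4·29 = 116 ≡ 22. So 29^27 ≡ 22 (mod 47).
Hence ψ⁻¹(29) = 22.

22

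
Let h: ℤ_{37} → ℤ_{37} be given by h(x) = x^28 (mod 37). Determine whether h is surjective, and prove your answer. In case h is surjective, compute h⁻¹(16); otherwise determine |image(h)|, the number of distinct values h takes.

10

h(1) = 1^28 = 1.
h(6): Repeated squaring mod 37: 6^1 ≡ 6, 6^2 ≡ 6² = 36, 6^4 ≡ 36² = 1296 ≡ 1, 6^8 ≡ 1² = 1, 6^16 ≡ 1² = 1. Since 28 = 16 + 8 + 4, 6^28 ≡ 1·1·1: 1·1 = 1, then 1·1 = 1. So 6^28 ≡ 1 (mod 37).
So h(1) = h(6) = 1 while 1 ≠ 6, thus h is not injective.
A non-injective map from the 37-element set ℤ_{37} to itself takes at most 36 distinct values, so it cannot be surjective. Hence h is not surjective.
Since h is not surjective, we determine |image(h)|. Computing x^28 mod 37 for each x (by repeated squaring, reducing mod 37 at every step), the values h(0), h(1), …, h(36) are: 0, 1, 12, 34, 33, 7, 1, 7, 26, 9, 10, 26, 12, 33, 10, 16, 16, 9, 34, 34, 9, 16, 16, 10, 33, 12, 26, 10, 9, 26, 7, 1, 7, 33, 34, 12, 1.
The distinct values are {0, 1, 7, 9, 10, 12, 16, 26, 33, 34}; there are 10 of them.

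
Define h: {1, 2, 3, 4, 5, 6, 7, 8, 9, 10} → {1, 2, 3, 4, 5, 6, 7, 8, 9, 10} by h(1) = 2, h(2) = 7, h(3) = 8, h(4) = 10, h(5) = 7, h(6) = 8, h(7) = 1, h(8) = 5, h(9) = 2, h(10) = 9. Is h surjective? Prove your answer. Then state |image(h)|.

No element maps to 3, so h is not surjective.
The image of h is {1, 2, 5, 7, 8, 9, 10}, which has 7 elements.

7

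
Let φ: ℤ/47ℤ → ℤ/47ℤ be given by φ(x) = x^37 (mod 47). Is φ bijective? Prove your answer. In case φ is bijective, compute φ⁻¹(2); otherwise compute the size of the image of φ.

32

Since 47 is prime, the nonzero elements of ℤ/47ℤ form a cyclic group of order 46.
As gcd(37, 46) = 1, raising to the 37th power is a bijection on this group: if s^37 ≡ t^37 then (st^{−1})^37 = 1, and the only element of order dividing gcd(37, 46) = 1 is 1, so s = t.
With φ(0) = 0 this makes φ injective on all of ℤ/47ℤ, hence bijective (finite equal-size domain and codomain). In particular φ is bijective.
Since φ is bijective, we find the preimage of 2. The inverse of x ↦ x^37 on (ℤ/47ℤ)^× is x ↦ x^5, because 37·5 = 185 = 4·46 + 1 ≡ 1 (mod 46) and x^{46} = 1 for x ≠ 0 (Fermat). So φ⁻¹(2) = 2^5 mod 47.
Repeated squaring mod 47: 2^1 ≡ 2, 2^2 ≡ 2² = 4, 2^4 ≡ 4² = 16. Since 5 = 4 + 1, 2^5 ≡ 16·2: 16·2 = 32. So 2^5 ≡ 32 (mod 47).
Hence φ⁻¹(2) = 32.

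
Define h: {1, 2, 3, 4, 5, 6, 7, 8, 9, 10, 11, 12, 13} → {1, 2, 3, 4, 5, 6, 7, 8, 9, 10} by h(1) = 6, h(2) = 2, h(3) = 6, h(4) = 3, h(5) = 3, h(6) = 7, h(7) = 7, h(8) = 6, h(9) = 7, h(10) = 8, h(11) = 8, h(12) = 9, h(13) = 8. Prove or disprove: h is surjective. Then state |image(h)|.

No element maps to 1, so h is not surjective.
The image of h is {2, 3, 6, 7, 8, 9}, which has 6 elements.

6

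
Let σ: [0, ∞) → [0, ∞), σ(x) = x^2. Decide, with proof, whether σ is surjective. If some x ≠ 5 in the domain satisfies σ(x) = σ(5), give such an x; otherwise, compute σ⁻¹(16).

For any y ∈ [0, ∞), x = y^{1/2} ∈ [0, ∞) gives σ(x) = y, so σ is surjective.
Since x ↦ x^2 is strictly increasing on [0, ∞), it is injective there, so no x ≠ 5 in the domain has σ(x) = σ(5). We therefore compute σ⁻¹(16) = 16^{1/2} = 4 (indeed 4^2 = 16).

4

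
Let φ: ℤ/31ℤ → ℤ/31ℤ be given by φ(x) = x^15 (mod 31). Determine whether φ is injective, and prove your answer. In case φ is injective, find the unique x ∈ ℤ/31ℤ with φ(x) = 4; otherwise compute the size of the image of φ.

3

φ(1) = 1^15 = 1.
φ(2): Repeated squaring mod 31: 2^1 ≡ 2, 2^2 ≡ 2² = 4, 2^4 ≡ 4² = 16, 2^8 ≡ 16² = 256 ≡ 8. Since 15 = 8 + 4 + 2 + 1, 2^15 ≡ 8·16·4·2: 8·16 = 128 ≡ 4, then 4·4 = 16, then 16·2 = 32 ≡ 1. So 2^15 ≡ 1 (mod 31).
So φ(1) = φ(2) = 1 while 1 ≠ 2, hence φ is not injective.
Since φ is not injective, we determine |image(φ)|. Computing x^15 mod 31 for each x (by repeated squaring, reducing mod 31 at every step), the values φ(0), φ(1), …, φ(30) are: 0, 1, 1, 30, 1, 1, 30, 1, 1, 1, 1, 30, 30, 30, 1, 30, 1, 30, 1, 1, 1, 30, 30, 30, 30, 1, 30, 30, 1, 30, 30.
The distinct values are {0, 1, 30}; there are 3 of them.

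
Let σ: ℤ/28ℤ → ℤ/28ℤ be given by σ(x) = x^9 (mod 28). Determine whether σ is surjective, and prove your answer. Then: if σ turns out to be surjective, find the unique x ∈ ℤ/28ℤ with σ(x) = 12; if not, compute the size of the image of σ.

σ(2): Repeated squaring mod 28: 2^1 ≡ 2, 2^2 ≡ 2² = 4, 2^4 ≡ 4² = 16, 2^8 ≡ 16² = 256 ≡ 4. Since 9 = 8 + 1, 2^9 ≡ 4·2: 4·2 = 8. So 2^9 ≡ 8 (mod 28).
σ(4): Repeated squaring mod 28: 4^1 ≡ 4, 4^2 ≡ 4² = 16, 4^4 ≡ 16² = 256 ≡ 4, 4^8 ≡ 4² = 16. Since 9 = 8 + 1, 4^9 ≡ 16·4: 16·4 = 64 ≡ 8. So 4^9 ≡ 8 (mod 28).
So σ(2) = σ(4) = 8 while 2 ≠ 4, thus σ is not injective.
A non-injective map from the 28-element set ℤ/28ℤ to itself takes at most 27 distinct values, so it cannot be surjective. Therefore σ is not surjective.
Since σ is not surjective, we determine |image(σ)|. Computing x^9 mod 28 for each x (by repeated squaring, reducing mod 28 at every step), the values σ(0), σ(1), …, σ(27) are: 0, 1, 8, 27, 8, 13, 20, 7, 8, 1, 20, 15, 20, 13, 0, 15, 8, 13, 8, 27, 20, 21, 8, 15, 20, 1, 20, 27.
The distinct values are {0, 1, 7, 8, 13, 15, 20, 21, 27}; there are 9 of them.

9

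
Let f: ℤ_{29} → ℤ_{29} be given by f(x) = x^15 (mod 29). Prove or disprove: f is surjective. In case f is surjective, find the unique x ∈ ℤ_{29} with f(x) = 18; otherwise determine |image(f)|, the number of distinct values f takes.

Since 29 is prime, the nonzero elements of ℤ_{29} form a cyclic group of order 28.
As gcd(15, 28) = 1, raising to the 15th power is a bijection on this group: if x_1^15 ≡ x_2^15 then (x_1x_2^{−1})^15 = 1, and the only element of order dividing gcd(15, 28) = 1 is 1, so x_1 = x_2.
With f(0) = 0 this makes f injective on all of ℤ_{29}, hence bijective (finite equal-size domain and codomain). In particular f is surjective.
Since f is surjective, we find the preimage of 18. The inverse of x ↦ x^15 on (ℤ_{29})^× is x ↦ x^15, because 15·15 = 225 = 8·28 + 1 ≡ 1 (mod 28) and x^{28} = 1 for x ≠ 0 (Fermat). So f⁻¹(18) = 18^15 mod 29.
Repeated squaring mod 29: 18^1 ≡ 18, 18^2 ≡ 18² = 324 ≡ 5, 18^4 ≡ 5² = 25, 18^8 ≡ 25² = 625 ≡ 16. Since 15 = 8 + 4 + 2 + 1, 18^15 ≡ 16·25·5·18: 16·25 = 400 ≡ 23, then 23·5 = 115 ≡ 28, then 28·18 = 504 ≡ 11. So 18^15 ≡ 11 (mod 29).
Hence f⁻¹(18) = 11.

11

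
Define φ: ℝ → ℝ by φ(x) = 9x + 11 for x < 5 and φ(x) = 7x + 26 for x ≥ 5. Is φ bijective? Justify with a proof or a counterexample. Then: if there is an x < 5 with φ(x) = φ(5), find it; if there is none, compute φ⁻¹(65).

Both pieces are strictly increasing (slopes 9 and 7), so each is injective on its own interval.
The left piece maps (−∞, 5) onto (−∞, 56); the right piece maps [5, ∞) onto [61, ∞).
The images leave a gap (56 has no preimage), so φ is not surjective, hence not bijective.
Because the two images are disjoint, no x < 5 has φ(x) = φ(5), so we compute φ⁻¹(65): 65 lies in [61, ∞), so solve 7x + 26 = 65: x = (65 − 26)/7 = 39/7.

39/7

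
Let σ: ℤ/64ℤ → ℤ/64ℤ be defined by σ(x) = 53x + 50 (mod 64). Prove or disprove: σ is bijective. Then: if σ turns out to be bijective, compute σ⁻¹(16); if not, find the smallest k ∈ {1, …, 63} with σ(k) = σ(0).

By definition, σ is injective if σ(a) = σ(b) implies a = b.
Suppose σ(a) = σ(b) in ℤ/64ℤ. Then 53a + 50 ≡ 53b + 50 (mod 64), so 53(a − b) ≡ 0 (mod 64).
Since gcd(53, 64) = 1, 53 is invertible modulo 64, hence a − b ≡ 0 (mod 64), i.e. a = b.
We now compute 53⁻¹ mod 64 explicitly. Euclid's algorithm: 64 = 1·53 + 11, 53 = 4·11 + 9, 11 = 1·9 + 2, 9 = 4·2 + 1; back-substituting gives 1 = 29·53 − 24·64, so 53⁻¹ ≡ 29 (mod 64).
For any y ∈ ℤ/64ℤ, x = 29(y − 50) mod 64 satisfies σ(x) = 53·29(y − 50) + 50 ≡ y (since 53·29 ≡ 1 mod 64). So every y has a preimage.
Therefore σ is bijective.
Since σ is bijective, we find σ⁻¹(16): we need 53x ≡ 16 − 50 ≡ 30 (mod 64). Using 53⁻¹ = 29: x ≡ 29·30 = 870 = 13·64 + 38, so x = 38.
Check: σ(38) = 53·38 + 50 = 2064 = 32·64 + 16 ≡ 16 (mod 64).

38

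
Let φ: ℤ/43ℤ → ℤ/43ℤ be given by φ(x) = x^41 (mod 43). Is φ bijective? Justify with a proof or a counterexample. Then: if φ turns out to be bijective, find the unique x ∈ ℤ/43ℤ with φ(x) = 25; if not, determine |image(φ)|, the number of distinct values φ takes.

Since 43 is prime, the nonzero elements of ℤ/43ℤ form a cyclic group of order 42.
As gcd(41, 42) = 1, raising to the 41st power is a bijection on this group: if a^41 ≡ b^41 then (ab^{−1})^41 = 1, and the only element of order dividing gcd(41, 42) = 1 is 1, so a = b.
With φ(0) = 0 this makes φ injective on all of ℤ/43ℤ, hence bijective (finite equal-size domain and codomain). In particular φ is bijective.
Since φ is bijective, we find the preimage of 25. The inverse of x ↦ x^41 on (ℤ/43ℤ)^× is x ↦ x^41, because 41·41 = 1681 = 40·42 + 1 ≡ 1 (mod 42) and x^{42} = 1 for x ≠ 0 (Fermat). So φ⁻¹(25) = 25^41 mod 43.
Repeated squaring mod 43: 25^1 ≡ 25, 25^2 ≡ 25² = 625 ≡ 23, 25^4 ≡ 23² = 529 ≡ 13, 25^8 ≡ 13² = 169 ≡ 40, 25^16 ≡ 40² = 1600 ≡ 9, 25^32 ≡ 9² = 81 ≡ 38. Since 41 = 32 + 8 + 1, 25^41 ≡ 38·40·25: 38·40 = 1520 ≡ 15, then 15·25 = 375 ≡ 31. So 25^41 ≡ 31 (mod 43).
Hence φ⁻¹(25) = 31.

31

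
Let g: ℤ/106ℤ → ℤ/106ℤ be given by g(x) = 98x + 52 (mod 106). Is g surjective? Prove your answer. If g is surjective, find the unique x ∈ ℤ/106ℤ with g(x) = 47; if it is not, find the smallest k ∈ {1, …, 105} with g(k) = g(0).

53

Since gcd(98, 106) = 2, we have 98x ≡ 0 (mod 2) for all x, so g(x) ≡ 0 (mod 2).
But 1 ≢ 0 (mod 2), so 1 ∈ ℤ/106ℤ has no preimage. Thus g is not surjective.
Since g is not surjective, we find the least positive k with g(k) = g(0): this means 98k ≡ 0 (mod 106), i.e. 106 ∣ 98k. Since gcd(98, 106) = 2, dividing through by 2 this holds exactly when 53 ∣ 49k, and as gcd(49, 53) = 1, exactly when 53 ∣ k.
The smallest positive such k is 53.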